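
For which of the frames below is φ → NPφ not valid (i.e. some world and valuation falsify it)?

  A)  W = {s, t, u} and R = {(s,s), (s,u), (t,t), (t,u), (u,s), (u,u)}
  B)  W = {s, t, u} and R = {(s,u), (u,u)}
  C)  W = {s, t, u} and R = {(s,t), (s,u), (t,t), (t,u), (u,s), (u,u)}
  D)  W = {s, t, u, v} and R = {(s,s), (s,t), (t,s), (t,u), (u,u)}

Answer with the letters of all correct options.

A, B, C, D

The schema φ → NPφ is axiom B; it is valid on a frame iff R is symmetric.
(A) R is not symmetric (t R u but not u R t), so the schema fails here.
(B) R is not symmetric (s R u but not u R s), so the schema fails here.
(C) R is not symmetric (s R t but not t R s), so the schema fails here.
(D) R is not symmetric (t R u but not u R t), so the schema fails here.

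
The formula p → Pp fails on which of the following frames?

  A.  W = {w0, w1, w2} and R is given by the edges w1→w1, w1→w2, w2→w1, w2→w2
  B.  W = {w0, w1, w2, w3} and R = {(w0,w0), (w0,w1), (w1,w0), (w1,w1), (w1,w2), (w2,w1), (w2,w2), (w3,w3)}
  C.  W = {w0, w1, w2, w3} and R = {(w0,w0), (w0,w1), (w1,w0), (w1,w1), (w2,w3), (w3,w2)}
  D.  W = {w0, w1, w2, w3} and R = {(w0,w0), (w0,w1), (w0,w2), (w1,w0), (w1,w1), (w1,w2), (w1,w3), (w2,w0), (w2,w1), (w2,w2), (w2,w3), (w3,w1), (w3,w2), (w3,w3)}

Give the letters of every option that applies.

A, C

The schema p → Pp is the dual of axiom T; it is valid on a frame iff R is reflexive.
(A) R is not reflexive (not w0 R w0), so the schema fails here.
(B) R is reflexive (each world relates to itself), so the schema is valid here.
(C) R is not reflexive (not w2 R w2), so the schema fails here.
(D) R is reflexive (each world relates to itself), so the schema is valid here.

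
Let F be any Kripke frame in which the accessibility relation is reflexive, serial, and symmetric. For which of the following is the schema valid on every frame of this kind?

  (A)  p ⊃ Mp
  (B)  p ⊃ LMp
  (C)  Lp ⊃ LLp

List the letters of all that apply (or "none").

A, B

(A) p ⊃ Mp is the dual of axiom T, which corresponds to reflexivity. Every such R is reflexive — valid.
(B) p ⊃ LMp (axiom B) characterises the symmetric frames. Every such R is symmetric — valid.
(C) Lp ⊃ LLp is axiom 4, which corresponds to transitivity. Such an R need not be transitive — not valid.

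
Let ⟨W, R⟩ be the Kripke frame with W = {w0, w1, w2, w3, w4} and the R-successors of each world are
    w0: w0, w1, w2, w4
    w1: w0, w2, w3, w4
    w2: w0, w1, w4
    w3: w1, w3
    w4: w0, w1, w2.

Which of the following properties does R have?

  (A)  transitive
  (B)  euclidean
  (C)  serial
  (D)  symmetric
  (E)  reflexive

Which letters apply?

C, D

(A) not transitive: w0 R w1 and w1 R w3 but not w0 R w3.
(B) not euclidean: w1 R w0 and w1 R w3 but not w0 R w3.
(C) serial: every world has an R-successor.
(D) symmetric: every R-edge is matched by its reverse.
(E) not reflexive: not w1 R w1.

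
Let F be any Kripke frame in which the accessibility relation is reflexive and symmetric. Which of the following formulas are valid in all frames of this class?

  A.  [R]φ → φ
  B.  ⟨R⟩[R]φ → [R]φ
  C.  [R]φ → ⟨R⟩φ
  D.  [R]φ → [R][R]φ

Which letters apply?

A, C

Reflexive relations are serial.
(A) [R]φ → φ is axiom T; it is valid on a frame exactly when R is reflexive. Every such R is reflexive, so valid.
(B) ⟨R⟩[R]φ → [R]φ is the dual of axiom 5, which corresponds to the euclidean property. Such an R need not be euclidean — not valid.
(C) axiom D: valid iff R is serial. Every such R is serial — valid.
(D) axiom 4: valid iff R is transitive. Such an R need not be transitive — not valid.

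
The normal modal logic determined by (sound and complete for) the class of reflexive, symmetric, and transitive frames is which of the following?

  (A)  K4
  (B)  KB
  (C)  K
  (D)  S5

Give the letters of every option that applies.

D

(A) K4 is determined by the class of transitive frames.
(B) KB is determined by the class of symmetric frames.
(C) K is determined by the class of arbitrary frames.
(D) S5 is determined by exactly this class.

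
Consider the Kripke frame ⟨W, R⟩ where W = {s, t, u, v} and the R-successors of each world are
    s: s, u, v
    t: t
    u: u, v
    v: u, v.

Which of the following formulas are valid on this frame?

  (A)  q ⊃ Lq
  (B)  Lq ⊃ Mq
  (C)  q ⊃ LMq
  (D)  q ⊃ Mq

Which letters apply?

B, D

R is reflexive: each world relates to itself.
R is not symmetric: s R u but not u R s.
R is serial: every world has an R-successor.
R is not a subset of the identity: s R u with s ≠ u.
(A) q ⊃ Lq is equivalent to ◇p→p; it holds exactly when R ⊆ identity. Here R ⊄ identity — not valid.
(B) Lq ⊃ Mq is axiom D; it is valid on a frame exactly when R is serial. R is serial, so valid.
(C) axiom B: valid iff R is symmetric. R is not symmetric — not valid.
(D) the dual of axiom T: valid iff R is reflexive. R is reflexive — valid.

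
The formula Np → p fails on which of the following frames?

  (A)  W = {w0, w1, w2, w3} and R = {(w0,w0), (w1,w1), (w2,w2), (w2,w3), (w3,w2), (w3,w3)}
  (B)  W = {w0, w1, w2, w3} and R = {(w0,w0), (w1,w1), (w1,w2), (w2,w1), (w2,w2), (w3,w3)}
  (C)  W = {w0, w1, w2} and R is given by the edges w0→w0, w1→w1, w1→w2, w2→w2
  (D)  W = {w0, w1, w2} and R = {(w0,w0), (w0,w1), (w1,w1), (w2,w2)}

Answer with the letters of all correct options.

The schema Np → p is axiom T; it is valid on a frame iff R is reflexive.
(A) R is reflexive (each world relates to itself), so the schema is valid here.
(B) R is reflexive (each world relates to itself), so the schema is valid here.
(C) R is reflexive (each world relates to itself), so the schema is valid here.
(D) R is reflexive (each world relates to itself), so the schema is valid here.

none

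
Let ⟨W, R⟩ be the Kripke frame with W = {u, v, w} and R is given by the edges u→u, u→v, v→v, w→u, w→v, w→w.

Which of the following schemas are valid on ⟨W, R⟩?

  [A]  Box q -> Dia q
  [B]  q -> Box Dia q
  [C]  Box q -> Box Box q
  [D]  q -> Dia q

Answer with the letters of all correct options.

R is reflexive: each world relates to itself.
R is not symmetric: u R v but not v R u.
R is transitive: R is closed under composition.
R is serial: every world has an R-successor.
(A) Box q -> Dia q (axiom D) characterises the serial frames. R is serial — valid.
(B) q -> Box Dia q is axiom B; it is valid on a frame exactly when R is symmetric. R is not symmetric, so not valid.
(C) Box q -> Box Box q is axiom 4; it is valid on a frame exactly when R is transitive. R is transitive, so valid.
(D) q -> Dia q is the dual of axiom T, which corresponds to reflexivity. R is reflexive — valid.

A, C, D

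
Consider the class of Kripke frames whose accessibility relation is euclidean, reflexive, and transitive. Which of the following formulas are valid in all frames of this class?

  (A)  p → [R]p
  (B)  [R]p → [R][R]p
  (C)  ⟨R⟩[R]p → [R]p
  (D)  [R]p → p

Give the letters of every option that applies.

A relation that is euclidean, reflexive, and transitive is also serial and symmetric.
(A) p → [R]p (equivalent to ◇p→p) corresponds to R being a subset of the identity. Such an R need not be a subset of the identity, so not valid.
(B) [R]p → [R][R]p is axiom 4, which corresponds to transitivity. Every such R is transitive — valid.
(C) ⟨R⟩[R]p → [R]p is the dual of axiom 5; it is valid on a frame exactly when R is euclidean. Every such R is euclidean, so valid.
(D) [R]p → p (axiom T) characterises the reflexive frames. Every such R is reflexive — valid.

B, C, D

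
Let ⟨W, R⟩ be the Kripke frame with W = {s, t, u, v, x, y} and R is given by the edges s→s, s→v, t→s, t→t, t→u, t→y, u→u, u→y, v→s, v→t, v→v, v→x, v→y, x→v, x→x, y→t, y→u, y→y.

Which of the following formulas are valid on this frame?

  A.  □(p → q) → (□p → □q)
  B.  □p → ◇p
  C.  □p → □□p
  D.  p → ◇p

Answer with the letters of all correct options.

R is reflexive: each world relates to itself.
R is not transitive: s R v and v R t but not s R t.
R is serial: every world has an R-successor.
(A) □(p → q) → (□p → □q) is axiom K, valid on every Kripke frame — valid.
(B) □p → ◇p is axiom D; it is valid on a frame exactly when R is serial. R is serial, so valid.
(C) axiom 4: valid iff R is transitive. R is not transitive — not valid.
(D) p → ◇p (the dual of axiom T) characterises the reflexive frames. R is reflexive — valid.

A, B, D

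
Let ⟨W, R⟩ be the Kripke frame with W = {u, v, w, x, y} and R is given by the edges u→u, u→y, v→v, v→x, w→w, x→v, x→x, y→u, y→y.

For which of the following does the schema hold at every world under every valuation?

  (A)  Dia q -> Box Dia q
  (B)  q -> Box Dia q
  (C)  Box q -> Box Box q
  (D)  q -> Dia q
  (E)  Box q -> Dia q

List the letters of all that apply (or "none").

A, B, C, D, E

R is reflexive: each world relates to itself.
R is symmetric: every R-edge is matched by its reverse.
R is transitive: R is closed under composition.
R is euclidean: any two R-successors of the same world are R-related.
R is serial: every world has an R-successor.
(A) axiom 5: valid iff R is euclidean. R is euclidean — valid.
(B) q -> Box Dia q is axiom B; it is valid on a frame exactly when R is symmetric. R is symmetric, so valid.
(C) Box q -> Box Box q is axiom 4, which corresponds to transitivity. R is transitive — valid.
(D) q -> Dia q (the dual of axiom T) characterises the reflexive frames. R is reflexive — valid.
(E) axiom D: valid iff R is serial. R is serial — valid.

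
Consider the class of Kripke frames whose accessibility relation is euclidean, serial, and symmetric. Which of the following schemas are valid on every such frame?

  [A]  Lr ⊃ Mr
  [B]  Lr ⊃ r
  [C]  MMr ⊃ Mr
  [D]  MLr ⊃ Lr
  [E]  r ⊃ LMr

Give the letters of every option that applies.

Serial, symmetric and euclidean together give transitive (from symmetry + euclidean) and then reflexive; the relation is an equivalence.
(A) Lr ⊃ Mr is axiom D; it is valid on a frame exactly when R is serial. Every such R is serial, so valid.
(B) axiom T: valid iff R is reflexive. Every such R is reflexive — valid.
(C) MMr ⊃ Mr is the dual of axiom 4, which corresponds to transitivity. Every such R is transitive — valid.
(D) MLr ⊃ Lr is the dual of axiom 5; it is valid on a frame exactly when R is euclidean. Every such R is euclidean, so valid.
(E) axiom B: valid iff R is symmetric. Every such R is symmetric — valid.

A, B, C, D, E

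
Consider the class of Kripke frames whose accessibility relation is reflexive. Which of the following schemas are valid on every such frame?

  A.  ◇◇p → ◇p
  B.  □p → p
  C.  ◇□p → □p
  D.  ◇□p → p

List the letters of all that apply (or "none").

A reflexive relation is serial.
(A) ◇◇p → ◇p is the dual of axiom 4, which corresponds to transitivity. Such an R need not be transitive — not valid.
(B) □p → p is axiom T; it is valid on a frame exactly when R is reflexive. Every such R is reflexive, so valid.
(C) ◇□p → □p is the dual of axiom 5, which corresponds to the euclidean property. Such an R need not be euclidean — not valid.
(D) ◇□p → p is the dual of axiom B; it is valid on a frame exactly when R is symmetric. Such an R need not be symmetric, so not valid.

B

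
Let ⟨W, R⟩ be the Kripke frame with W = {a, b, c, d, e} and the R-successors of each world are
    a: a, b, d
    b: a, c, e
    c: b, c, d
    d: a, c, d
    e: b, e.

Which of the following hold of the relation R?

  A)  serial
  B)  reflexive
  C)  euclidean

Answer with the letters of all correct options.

(A) serial: every world has an R-successor.
(B) not reflexive: not b R b.
(C) not euclidean: a R b and a R d but not b R d.

A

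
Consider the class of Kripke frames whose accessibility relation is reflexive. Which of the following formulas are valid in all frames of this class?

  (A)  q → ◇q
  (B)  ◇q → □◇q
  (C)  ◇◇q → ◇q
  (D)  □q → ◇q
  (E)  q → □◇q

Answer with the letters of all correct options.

A reflexive relation is serial.
(A) q → ◇q (the dual of axiom T) characterises the reflexive frames. Every such R is reflexive — valid.
(B) axiom 5: valid iff R is euclidean. Such an R need not be euclidean — not valid.
(C) ◇◇q → ◇q is the dual of axiom 4, which corresponds to transitivity. Such an R need not be transitive — not valid.
(D) □q → ◇q is axiom D, which corresponds to seriality. Every such R is serial — valid.
(E) q → □◇q is axiom B; it is valid on a frame exactly when R is symmetric. Such an R need not be symmetric, so not valid.

A, D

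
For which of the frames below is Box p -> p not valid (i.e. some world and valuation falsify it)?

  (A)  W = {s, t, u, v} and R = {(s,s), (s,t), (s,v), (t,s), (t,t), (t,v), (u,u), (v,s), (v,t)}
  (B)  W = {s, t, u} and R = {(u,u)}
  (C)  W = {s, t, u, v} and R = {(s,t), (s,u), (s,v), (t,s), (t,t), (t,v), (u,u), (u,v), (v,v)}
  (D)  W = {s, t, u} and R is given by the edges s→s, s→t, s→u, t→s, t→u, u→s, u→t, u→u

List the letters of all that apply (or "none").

The schema Box p -> p is axiom T; it is valid on a frame iff R is reflexive.
(A) R is not reflexive (not v R v), so the schema fails here.
(B) R is not reflexive (not s R s), so the schema fails here.
(C) R is not reflexive (not s R s), so the schema fails here.
(D) R is not reflexive (not t R t), so the schema fails here.

A, B, C, D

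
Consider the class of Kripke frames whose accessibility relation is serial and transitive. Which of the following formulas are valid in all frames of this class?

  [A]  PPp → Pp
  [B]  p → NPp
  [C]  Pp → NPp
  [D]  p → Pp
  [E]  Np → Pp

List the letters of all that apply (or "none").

A, E

(A) the dual of axiom 4: valid iff R is transitive. Every such R is transitive — valid.
(B) p → NPp is axiom B; it is valid on a frame exactly when R is symmetric. Such an R need not be symmetric, so not valid.
(C) Pp → NPp is axiom 5, which corresponds to the euclidean property. Such an R need not be euclidean — not valid.
(D) the dual of axiom T: valid iff R is reflexive. Such an R need not be reflexive — not valid.
(E) Np → Pp (axiom D) characterises the serial frames. Every such R is serial — valid.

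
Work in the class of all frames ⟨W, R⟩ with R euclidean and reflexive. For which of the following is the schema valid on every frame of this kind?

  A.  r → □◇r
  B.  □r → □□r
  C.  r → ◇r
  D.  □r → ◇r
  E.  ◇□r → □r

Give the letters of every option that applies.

A, B, C, D, E

A reflexive euclidean relation is also symmetric (from wRw and wRv the euclidean condition gives vRw) and hence transitive; it is an equivalence relation.
(A) axiom B: valid iff R is symmetric. Every such R is symmetric — valid.
(B) axiom 4: valid iff R is transitive. Every such R is transitive — valid.
(C) r → ◇r is the dual of axiom T, which corresponds to reflexivity. Every such R is reflexive — valid.
(D) □r → ◇r (axiom D) characterises the serial frames. Every such R is serial — valid.
(E) ◇□r → □r is the dual of axiom 5, which corresponds to the euclidean property. Every such R is euclidean — valid.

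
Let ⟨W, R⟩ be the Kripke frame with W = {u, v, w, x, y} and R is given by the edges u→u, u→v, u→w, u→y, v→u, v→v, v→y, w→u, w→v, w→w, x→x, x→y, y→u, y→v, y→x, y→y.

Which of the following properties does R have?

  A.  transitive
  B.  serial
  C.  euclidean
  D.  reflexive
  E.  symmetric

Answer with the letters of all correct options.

B, D

(A) not transitive: u R y and y R x but not u R x.
(B) serial: every world has an R-successor.
(C) not euclidean: u R v and u R w but not v R w.
(D) reflexive: each world relates to itself.
(E) not symmetric: w R v but not v R w.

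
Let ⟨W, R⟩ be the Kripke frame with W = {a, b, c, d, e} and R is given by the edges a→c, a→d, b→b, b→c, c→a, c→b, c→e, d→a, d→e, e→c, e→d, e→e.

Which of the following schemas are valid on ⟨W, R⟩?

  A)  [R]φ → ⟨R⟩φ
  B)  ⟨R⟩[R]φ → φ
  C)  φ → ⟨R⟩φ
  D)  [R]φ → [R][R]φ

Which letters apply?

A, B

R is not reflexive: not a R a.
R is symmetric: every R-edge is matched by its reverse.
R is not transitive: a R c and c R a but not a R a.
R is serial: every world has an R-successor.
(A) [R]φ → ⟨R⟩φ (axiom D) characterises the serial frames. R is serial — valid.
(B) ⟨R⟩[R]φ → φ is the dual of axiom B, which corresponds to symmetry. R is symmetric — valid.
(C) φ → ⟨R⟩φ (the dual of axiom T) characterises the reflexive frames. R is not reflexive — not valid.
(D) [R]φ → [R][R]φ is axiom 4, which corresponds to transitivity. R is not transitive — not valid.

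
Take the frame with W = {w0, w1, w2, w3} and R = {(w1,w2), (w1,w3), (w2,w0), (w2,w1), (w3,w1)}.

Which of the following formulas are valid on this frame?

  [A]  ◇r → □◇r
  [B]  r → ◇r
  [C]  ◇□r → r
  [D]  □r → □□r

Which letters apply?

none

R is not reflexive: not w0 R w0.
R is not symmetric: w2 R w0 but not w0 R w2.
R is not transitive: w1 R w2 and w2 R w0 but not w1 R w0.
R is not euclidean: w1 R w2 and w1 R w3 but not w2 R w3.
(A) ◇r → □◇r (axiom 5) characterises the euclidean frames. R is not euclidean — not valid.
(B) r → ◇r is the dual of axiom T; it is valid on a frame exactly when R is reflexive. R is not reflexive, so not valid.
(C) ◇□r → r is the dual of axiom B, which corresponds to symmetry. R is not symmetric — not valid.
(D) □r → □□r (axiom 4) characterises the transitive frames. R is not transitive — not valid.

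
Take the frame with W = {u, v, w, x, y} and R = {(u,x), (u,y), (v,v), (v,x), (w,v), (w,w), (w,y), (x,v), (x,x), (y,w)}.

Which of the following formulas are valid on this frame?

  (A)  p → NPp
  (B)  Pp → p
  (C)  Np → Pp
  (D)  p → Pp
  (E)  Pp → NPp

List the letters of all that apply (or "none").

C

R is not reflexive: not u R u.
R is not symmetric: u R x but not x R u.
R is not euclidean: u R x and u R y but not x R y.
R is serial: every world has an R-successor.
R is not a subset of the identity: u R x with u ≠ x.
(A) axiom B: valid iff R is symmetric. R is not symmetric — not valid.
(B) Pp → p is valid only on frames where every R-edge is a self-loop. Here R ⊄ identity — not valid.
(C) axiom D: valid iff R is serial. R is serial — valid.
(D) the dual of axiom T: valid iff R is reflexive. R is not reflexive — not valid.
(E) Pp → NPp is axiom 5, which corresponds to the euclidean property. R is not euclidean — not valid.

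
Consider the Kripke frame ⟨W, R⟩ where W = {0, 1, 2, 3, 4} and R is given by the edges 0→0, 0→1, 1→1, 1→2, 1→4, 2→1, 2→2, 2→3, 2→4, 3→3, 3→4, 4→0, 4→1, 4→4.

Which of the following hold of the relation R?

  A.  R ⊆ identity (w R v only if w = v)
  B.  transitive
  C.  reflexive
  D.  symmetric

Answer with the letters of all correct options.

C

(A) not ⊆ identity: 0 R 1 with 0 ≠ 1.
(B) not transitive: 0 R 1 and 1 R 2 but not 0 R 2.
(C) reflexive: each world relates to itself.
(D) not symmetric: 0 R 1 but not 1 R 0.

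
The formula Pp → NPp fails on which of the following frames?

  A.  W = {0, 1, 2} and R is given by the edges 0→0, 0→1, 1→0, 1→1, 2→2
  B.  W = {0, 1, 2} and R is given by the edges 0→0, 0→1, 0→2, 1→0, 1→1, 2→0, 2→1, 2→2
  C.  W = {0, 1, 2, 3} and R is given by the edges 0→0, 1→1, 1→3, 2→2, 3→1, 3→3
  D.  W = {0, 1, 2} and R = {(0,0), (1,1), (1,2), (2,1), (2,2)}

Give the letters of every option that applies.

The schema Pp → NPp is axiom 5; it is valid on a frame iff R is euclidean.
(A) R is euclidean (any two R-successors of the same world are R-related), so the schema is valid here.
(B) R is not euclidean (0 R 1 and 0 R 2 but not 1 R 2), so the schema fails here.
(C) R is euclidean (any two R-successors of the same world are R-related), so the schema is valid here.
(D) R is euclidean (any two R-successors of the same world are R-related), so the schema is valid here.

B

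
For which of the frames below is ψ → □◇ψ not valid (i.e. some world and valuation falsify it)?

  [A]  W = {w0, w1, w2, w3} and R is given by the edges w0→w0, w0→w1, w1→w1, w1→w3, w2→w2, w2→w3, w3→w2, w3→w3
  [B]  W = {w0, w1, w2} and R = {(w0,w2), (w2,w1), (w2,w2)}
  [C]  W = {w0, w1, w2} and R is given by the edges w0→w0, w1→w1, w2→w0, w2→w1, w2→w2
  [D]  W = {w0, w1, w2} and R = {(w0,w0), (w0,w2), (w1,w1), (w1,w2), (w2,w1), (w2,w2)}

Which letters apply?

The schema ψ → □◇ψ is axiom B; it is valid on a frame iff R is symmetric.
(A) R is not symmetric (w0 R w1 but not w1 R w0), so the schema fails here.
(B) R is not symmetric (w0 R w2 but not w2 R w0), so the schema fails here.
(C) R is not symmetric (w2 R w0 but not w0 R w2), so the schema fails here.
(D) R is not symmetric (w0 R w2 but not w2 R w0), so the schema fails here.

A, B, C, D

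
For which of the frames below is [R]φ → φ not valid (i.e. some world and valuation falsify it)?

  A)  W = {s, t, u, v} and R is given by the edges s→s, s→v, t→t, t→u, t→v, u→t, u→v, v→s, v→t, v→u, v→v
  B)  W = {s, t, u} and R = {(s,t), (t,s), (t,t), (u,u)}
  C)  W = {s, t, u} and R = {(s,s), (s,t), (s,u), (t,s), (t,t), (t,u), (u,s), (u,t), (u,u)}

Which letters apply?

A, B

The schema [R]φ → φ is axiom T; it is valid on a frame iff R is reflexive.
(A) R is not reflexive (not u R u), so the schema fails here.
(B) R is not reflexive (not s R s), so the schema fails here.
(C) R is reflexive (each world relates to itself), so the schema is valid here.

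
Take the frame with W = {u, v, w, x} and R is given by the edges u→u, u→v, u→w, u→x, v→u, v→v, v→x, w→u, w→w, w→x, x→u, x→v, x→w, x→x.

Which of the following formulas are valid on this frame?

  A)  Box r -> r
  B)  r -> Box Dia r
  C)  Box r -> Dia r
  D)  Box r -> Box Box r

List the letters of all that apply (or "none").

A, B, C

R is reflexive: each world relates to itself.
R is symmetric: every R-edge is matched by its reverse.
R is not transitive: v R u and u R w but not v R w.
R is serial: every world has an R-successor.
(A) axiom T: valid iff R is reflexive. R is reflexive — valid.
(B) r -> Box Dia r (axiom B) characterises the symmetric frames. R is symmetric — valid.
(C) Box r -> Dia r is axiom D, which corresponds to seriality. R is serial — valid.
(D) Box r -> Box Box r is axiom 4, which corresponds to transitivity. R is not transitive — not valid.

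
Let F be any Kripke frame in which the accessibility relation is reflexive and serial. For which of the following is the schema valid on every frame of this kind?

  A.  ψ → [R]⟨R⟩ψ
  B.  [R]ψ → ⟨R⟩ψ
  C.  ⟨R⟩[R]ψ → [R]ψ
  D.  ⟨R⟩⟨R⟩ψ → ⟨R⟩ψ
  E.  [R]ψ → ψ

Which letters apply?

(A) ψ → [R]⟨R⟩ψ is axiom B, which corresponds to symmetry. Such an R need not be symmetric — not valid.
(B) axiom D: valid iff R is serial. Every such R is serial — valid.
(C) the dual of axiom 5: valid iff R is euclidean. Such an R need not be euclidean — not valid.
(D) ⟨R⟩⟨R⟩ψ → ⟨R⟩ψ is the dual of axiom 4, which corresponds to transitivity. Such an R need not be transitive — not valid.
(E) [R]ψ → ψ is axiom T; it is valid on a frame exactly when R is reflexive. Every such R is reflexive, so valid.

B, E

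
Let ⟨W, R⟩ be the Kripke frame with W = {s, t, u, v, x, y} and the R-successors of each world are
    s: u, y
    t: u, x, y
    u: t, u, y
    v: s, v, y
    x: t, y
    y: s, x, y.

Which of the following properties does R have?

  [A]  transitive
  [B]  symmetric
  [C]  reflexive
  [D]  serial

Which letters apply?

D

(A) not transitive: s R u and u R t but not s R t.
(B) not symmetric: s R u but not u R s.
(C) not reflexive: not s R s.
(D) serial: every world has an R-successor.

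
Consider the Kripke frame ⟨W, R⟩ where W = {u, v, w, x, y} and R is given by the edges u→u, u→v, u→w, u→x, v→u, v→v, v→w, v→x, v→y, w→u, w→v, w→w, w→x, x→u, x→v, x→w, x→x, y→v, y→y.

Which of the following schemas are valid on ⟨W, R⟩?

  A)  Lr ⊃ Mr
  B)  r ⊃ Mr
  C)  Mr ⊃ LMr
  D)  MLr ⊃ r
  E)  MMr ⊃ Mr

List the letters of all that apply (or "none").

A, B, D

R is reflexive: each world relates to itself.
R is symmetric: every R-edge is matched by its reverse.
R is not transitive: u R v and v R y but not u R y.
R is not euclidean: v R u and v R y but not u R y.
R is serial: every world has an R-successor.
(A) axiom D: valid iff R is serial. R is serial — valid.
(B) the dual of axiom T: valid iff R is reflexive. R is reflexive — valid.
(C) Mr ⊃ LMr is axiom 5; it is valid on a frame exactly when R is euclidean. R is not euclidean, so not valid.
(D) MLr ⊃ r is the dual of axiom B, which corresponds to symmetry. R is symmetric — valid.
(E) the dual of axiom 4: valid iff R is transitive. R is not transitive — not valid.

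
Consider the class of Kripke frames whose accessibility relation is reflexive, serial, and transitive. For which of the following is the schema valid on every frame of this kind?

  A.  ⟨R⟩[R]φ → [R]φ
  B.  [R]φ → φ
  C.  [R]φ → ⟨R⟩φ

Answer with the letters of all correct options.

B, C

(A) the dual of axiom 5: valid iff R is euclidean. Such an R need not be euclidean — not valid.
(B) [R]φ → φ (axiom T) characterises the reflexive frames. Every such R is reflexive — valid.
(C) [R]φ → ⟨R⟩φ is axiom D; it is valid on a frame exactly when R is serial. Every such R is serial, so valid.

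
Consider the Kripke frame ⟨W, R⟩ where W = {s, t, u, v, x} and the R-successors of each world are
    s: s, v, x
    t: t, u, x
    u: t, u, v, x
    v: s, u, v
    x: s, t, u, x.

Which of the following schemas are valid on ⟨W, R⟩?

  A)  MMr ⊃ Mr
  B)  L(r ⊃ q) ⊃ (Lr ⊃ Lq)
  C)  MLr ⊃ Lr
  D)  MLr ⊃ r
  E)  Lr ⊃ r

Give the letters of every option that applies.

R is reflexive: each world relates to itself.
R is symmetric: every R-edge is matched by its reverse.
R is not transitive: s R v and v R u but not s R u.
R is not euclidean: s R v and s R x but not v R x.
(A) MMr ⊃ Mr is the dual of axiom 4, which corresponds to transitivity. R is not transitive — not valid.
(B) this is just K, valid on every normal frame.
(C) MLr ⊃ Lr (the dual of axiom 5) characterises the euclidean frames. R is not euclidean — not valid.
(D) MLr ⊃ r is the dual of axiom B, which corresponds to symmetry. R is symmetric — valid.
(E) Lr ⊃ r is axiom T; it is valid on a frame exactly when R is reflexive. R is reflexive, so valid.

B, D, E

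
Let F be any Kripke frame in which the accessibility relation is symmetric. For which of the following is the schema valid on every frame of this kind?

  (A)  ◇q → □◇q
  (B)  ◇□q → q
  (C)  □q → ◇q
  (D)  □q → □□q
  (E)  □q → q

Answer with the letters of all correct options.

B

(A) ◇q → □◇q (axiom 5) characterises the euclidean frames. Such an R need not be euclidean — not valid.
(B) ◇□q → q (the dual of axiom B) characterises the symmetric frames. Every such R is symmetric — valid.
(C) □q → ◇q is axiom D; it is valid on a frame exactly when R is serial. Such an R need not be serial, so not valid.
(D) axiom 4: valid iff R is transitive. Such an R need not be transitive — not valid.
(E) □q → q is axiom T; it is valid on a frame exactly when R is reflexive. Such an R need not be reflexive, so not valid.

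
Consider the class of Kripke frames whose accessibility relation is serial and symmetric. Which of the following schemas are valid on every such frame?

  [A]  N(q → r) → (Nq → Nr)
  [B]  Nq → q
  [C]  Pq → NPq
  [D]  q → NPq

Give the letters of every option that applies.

(A) N(q → r) → (Nq → Nr) is axiom K, valid on every Kripke frame — valid.
(B) axiom T: valid iff R is reflexive. Such an R need not be reflexive — not valid.
(C) Pq → NPq is axiom 5, which corresponds to the euclidean property. Such an R need not be euclidean — not valid.
(D) axiom B: valid iff R is symmetric. Every such R is symmetric — valid.

A, D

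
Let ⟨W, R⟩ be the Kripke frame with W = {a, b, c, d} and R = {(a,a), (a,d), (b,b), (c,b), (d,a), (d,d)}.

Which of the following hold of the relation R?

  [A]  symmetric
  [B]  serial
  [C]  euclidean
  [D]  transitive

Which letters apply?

B, C, D

(A) not symmetric: c R b but not b R c.
(B) serial: every world has an R-successor.
(C) euclidean: any two R-successors of the same world are R-related.
(D) transitive: R is closed under composition.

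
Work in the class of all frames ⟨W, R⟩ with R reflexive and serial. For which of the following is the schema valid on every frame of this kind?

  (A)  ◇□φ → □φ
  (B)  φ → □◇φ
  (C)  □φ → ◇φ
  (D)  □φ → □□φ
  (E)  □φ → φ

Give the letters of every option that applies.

(A) ◇□φ → □φ is the dual of axiom 5, which corresponds to the euclidean property. Such an R need not be euclidean — not valid.
(B) φ → □◇φ is axiom B, which corresponds to symmetry. Such an R need not be symmetric — not valid.
(C) □φ → ◇φ (axiom D) characterises the serial frames. Every such R is serial — valid.
(D) □φ → □□φ (axiom 4) characterises the transitive frames. Such an R need not be transitive — not valid.
(E) □φ → φ (axiom T) characterises the reflexive frames. Every such R is reflexive — valid.

C, E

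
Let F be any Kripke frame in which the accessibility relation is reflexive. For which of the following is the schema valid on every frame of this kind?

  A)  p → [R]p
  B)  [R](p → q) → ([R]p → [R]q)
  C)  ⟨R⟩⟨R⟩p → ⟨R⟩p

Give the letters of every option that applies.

B

A reflexive relation is serial.
(A) p → [R]p is valid only on frames where every R-edge is a self-loop. Such an R need not be a subset of the identity — not valid.
(B) [R](p → q) → ([R]p → [R]q) is the K axiom; it holds on all frames — valid.
(C) ⟨R⟩⟨R⟩p → ⟨R⟩p (the dual of axiom 4) characterises the transitive frames. Such an R need not be transitive — not valid.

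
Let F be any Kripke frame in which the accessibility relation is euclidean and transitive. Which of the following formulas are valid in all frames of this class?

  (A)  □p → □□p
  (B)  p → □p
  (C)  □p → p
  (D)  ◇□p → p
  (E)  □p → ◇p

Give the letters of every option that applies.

(A) □p → □□p is axiom 4, which corresponds to transitivity. Every such R is transitive — valid.
(B) p → □p is valid only on frames where every R-edge is a self-loop. Such an R need not be a subset of the identity — not valid.
(C) □p → p (axiom T) characterises the reflexive frames. Such an R need not be reflexive — not valid.
(D) the dual of axiom B: valid iff R is symmetric. Such an R need not be symmetric — not valid.
(E) □p → ◇p is axiom D, which corresponds to seriality. Such an R need not be serial — not valid.

A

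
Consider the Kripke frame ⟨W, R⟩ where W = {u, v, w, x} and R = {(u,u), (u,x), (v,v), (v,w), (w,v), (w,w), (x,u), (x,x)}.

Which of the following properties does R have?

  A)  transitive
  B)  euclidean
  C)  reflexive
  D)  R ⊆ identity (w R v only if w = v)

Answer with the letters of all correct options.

A, B, C

(A) transitive: R is closed under composition.
(B) euclidean: any two R-successors of the same world are R-related.
(C) reflexive: each world relates to itself.
(D) not ⊆ identity: u R x with u ≠ x.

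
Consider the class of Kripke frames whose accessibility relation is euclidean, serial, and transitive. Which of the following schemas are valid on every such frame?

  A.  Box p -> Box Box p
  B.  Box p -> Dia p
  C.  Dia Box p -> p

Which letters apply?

A, B

(A) axiom 4: valid iff R is transitive. Every such R is transitive — valid.
(B) Box p -> Dia p is axiom D, which corresponds to seriality. Every such R is serial — valid.
(C) the dual of axiom B: valid iff R is symmetric. Such an R need not be symmetric — not valid.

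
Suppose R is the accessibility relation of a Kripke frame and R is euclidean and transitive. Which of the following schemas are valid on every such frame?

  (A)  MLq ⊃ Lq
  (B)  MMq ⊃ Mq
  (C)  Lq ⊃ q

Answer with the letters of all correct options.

(A) the dual of axiom 5: valid iff R is euclidean. Every such R is euclidean — valid.
(B) MMq ⊃ Mq is the dual of axiom 4, which corresponds to transitivity. Every such R is transitive — valid.
(C) Lq ⊃ q (axiom T) characterises the reflexive frames. Such an R need not be reflexive — not valid.

A, B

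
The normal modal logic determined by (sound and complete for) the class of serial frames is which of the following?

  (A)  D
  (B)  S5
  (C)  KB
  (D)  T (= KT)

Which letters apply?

A

(A) D is determined by exactly this class.
(B) S5 is determined by the class of reflexive, symmetric, and transitive frames.
(C) KB is determined by the class of symmetric frames.
(D) T (= KT) is determined by the class of reflexive frames.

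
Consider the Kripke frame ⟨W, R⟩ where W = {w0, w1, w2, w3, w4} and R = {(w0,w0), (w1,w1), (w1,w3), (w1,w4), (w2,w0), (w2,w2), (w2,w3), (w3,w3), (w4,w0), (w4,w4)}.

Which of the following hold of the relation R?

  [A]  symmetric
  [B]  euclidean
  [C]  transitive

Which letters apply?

none

(A) not symmetric: w1 R w3 but not w3 R w1.
(B) not euclidean: w1 R w3 and w1 R w1 but not w3 R w1.
(C) not transitive: w1 R w4 and w4 R w0 but not w1 R w0.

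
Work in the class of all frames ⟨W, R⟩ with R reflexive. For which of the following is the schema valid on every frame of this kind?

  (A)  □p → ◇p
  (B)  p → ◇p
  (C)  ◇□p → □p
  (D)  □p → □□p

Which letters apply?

A, B

A reflexive relation is serial.
(A) □p → ◇p is axiom D, which corresponds to seriality. Every such R is serial — valid.
(B) p → ◇p (the dual of axiom T) characterises the reflexive frames. Every such R is reflexive — valid.
(C) ◇□p → □p is the dual of axiom 5, which corresponds to the euclidean property. Such an R need not be euclidean — not valid.
(D) axiom 4: valid iff R is transitive. Such an R need not be transitive — not valid.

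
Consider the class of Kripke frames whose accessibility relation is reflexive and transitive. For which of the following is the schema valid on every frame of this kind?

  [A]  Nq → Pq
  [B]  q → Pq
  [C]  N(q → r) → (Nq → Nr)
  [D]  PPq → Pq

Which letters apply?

A, B, C, D

Reflexive relations are serial.
(A) Nq → Pq is axiom D; it is valid on a frame exactly when R is serial. Every such R is serial, so valid.
(B) q → Pq is the dual of axiom T; it is valid on a frame exactly when R is reflexive. Every such R is reflexive, so valid.
(C) N(q → r) → (Nq → Nr) is the K axiom; it holds on all frames — valid.
(D) the dual of axiom 4: valid iff R is transitive. Every such R is transitive — valid.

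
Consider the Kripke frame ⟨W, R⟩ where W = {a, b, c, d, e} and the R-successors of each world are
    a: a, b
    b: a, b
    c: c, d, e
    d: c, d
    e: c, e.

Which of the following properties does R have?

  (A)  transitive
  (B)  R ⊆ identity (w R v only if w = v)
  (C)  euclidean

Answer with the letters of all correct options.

(A) not transitive: d R c and c R e but not d R e.
(B) not ⊆ identity: a R b with a ≠ b.
(C) not euclidean: c R d and c R e but not d R e.

none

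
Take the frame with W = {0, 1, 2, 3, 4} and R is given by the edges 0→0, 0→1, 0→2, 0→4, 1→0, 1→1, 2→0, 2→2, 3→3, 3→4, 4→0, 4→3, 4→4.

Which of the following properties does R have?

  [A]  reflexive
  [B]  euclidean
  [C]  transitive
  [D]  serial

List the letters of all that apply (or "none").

(A) reflexive: each world relates to itself.
(B) not euclidean: 0 R 1 and 0 R 2 but not 1 R 2.
(C) not transitive: 0 R 4 and 4 R 3 but not 0 R 3.
(D) serial: every world has an R-successor.

A, D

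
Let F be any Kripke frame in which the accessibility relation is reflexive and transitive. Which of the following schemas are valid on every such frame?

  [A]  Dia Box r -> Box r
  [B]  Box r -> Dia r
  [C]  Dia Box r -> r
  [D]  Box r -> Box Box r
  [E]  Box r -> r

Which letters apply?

B, D, E

Reflexive relations are serial.
(A) the dual of axiom 5: valid iff R is euclidean. Such an R need not be euclidean — not valid.
(B) Box r -> Dia r (axiom D) characterises the serial frames. Every such R is serial — valid.
(C) the dual of axiom B: valid iff R is symmetric. Such an R need not be symmetric — not valid.
(D) Box r -> Box Box r is axiom 4, which corresponds to transitivity. Every such R is transitive — valid.
(E) Box r -> r is axiom T; it is valid on a frame exactly when R is reflexive. Every such R is reflexive, so valid.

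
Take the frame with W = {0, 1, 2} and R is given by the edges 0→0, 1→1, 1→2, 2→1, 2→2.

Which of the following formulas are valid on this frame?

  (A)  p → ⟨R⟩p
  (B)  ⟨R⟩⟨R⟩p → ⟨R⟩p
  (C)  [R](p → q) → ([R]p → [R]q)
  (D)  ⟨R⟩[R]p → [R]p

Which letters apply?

A, B, C, D

R is reflexive: each world relates to itself.
R is transitive: R is closed under composition.
R is euclidean: any two R-successors of the same world are R-related.
(A) p → ⟨R⟩p is the dual of axiom T, which corresponds to reflexivity. R is reflexive — valid.
(B) the dual of axiom 4: valid iff R is transitive. R is transitive — valid.
(C) this is just K, valid on every normal frame.
(D) ⟨R⟩[R]p → [R]p (the dual of axiom 5) characterises the euclidean frames. R is euclidean — valid.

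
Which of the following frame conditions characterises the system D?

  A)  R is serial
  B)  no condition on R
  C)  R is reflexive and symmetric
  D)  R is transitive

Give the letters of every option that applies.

A

(A) D is sound and complete for exactly this class.
(B) this class determines K, not D.
(C) this class determines B (= KTB), not D.
(D) this class determines K4, not D.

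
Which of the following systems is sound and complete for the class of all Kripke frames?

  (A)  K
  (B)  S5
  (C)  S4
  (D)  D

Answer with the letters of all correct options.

A

(A) K is determined by exactly this class.
(B) S5 is determined by the class of reflexive, symmetric, and transitive frames.
(C) S4 is determined by the class of reflexive and transitive frames.
(D) D is determined by the class of serial frames.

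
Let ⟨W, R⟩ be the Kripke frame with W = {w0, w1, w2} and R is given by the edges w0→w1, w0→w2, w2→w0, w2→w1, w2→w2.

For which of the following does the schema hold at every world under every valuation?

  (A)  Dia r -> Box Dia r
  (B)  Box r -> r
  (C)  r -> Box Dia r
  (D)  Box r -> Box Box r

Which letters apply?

none

R is not reflexive: not w0 R w0.
R is not symmetric: w0 R w1 but not w1 R w0.
R is not transitive: w0 R w2 and w2 R w0 but not w0 R w0.
R is not euclidean: w0 R w1 and w0 R w2 but not w1 R w2.
(A) Dia r -> Box Dia r is axiom 5, which corresponds to the euclidean property. R is not euclidean — not valid.
(B) Box r -> r is axiom T; it is valid on a frame exactly when R is reflexive. R is not reflexive, so not valid.
(C) r -> Box Dia r (axiom B) characterises the symmetric frames. R is not symmetric — not valid.
(D) Box r -> Box Box r is axiom 4; it is valid on a frame exactly when R is transitive. R is not transitive, so not valid.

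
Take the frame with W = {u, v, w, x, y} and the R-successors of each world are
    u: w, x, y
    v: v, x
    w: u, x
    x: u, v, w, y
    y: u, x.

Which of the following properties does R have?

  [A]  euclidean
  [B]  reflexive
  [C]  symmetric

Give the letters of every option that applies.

(A) not euclidean: u R w and u R y but not w R y.
(B) not reflexive: not u R u.
(C) symmetric: every R-edge is matched by its reverse.

C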